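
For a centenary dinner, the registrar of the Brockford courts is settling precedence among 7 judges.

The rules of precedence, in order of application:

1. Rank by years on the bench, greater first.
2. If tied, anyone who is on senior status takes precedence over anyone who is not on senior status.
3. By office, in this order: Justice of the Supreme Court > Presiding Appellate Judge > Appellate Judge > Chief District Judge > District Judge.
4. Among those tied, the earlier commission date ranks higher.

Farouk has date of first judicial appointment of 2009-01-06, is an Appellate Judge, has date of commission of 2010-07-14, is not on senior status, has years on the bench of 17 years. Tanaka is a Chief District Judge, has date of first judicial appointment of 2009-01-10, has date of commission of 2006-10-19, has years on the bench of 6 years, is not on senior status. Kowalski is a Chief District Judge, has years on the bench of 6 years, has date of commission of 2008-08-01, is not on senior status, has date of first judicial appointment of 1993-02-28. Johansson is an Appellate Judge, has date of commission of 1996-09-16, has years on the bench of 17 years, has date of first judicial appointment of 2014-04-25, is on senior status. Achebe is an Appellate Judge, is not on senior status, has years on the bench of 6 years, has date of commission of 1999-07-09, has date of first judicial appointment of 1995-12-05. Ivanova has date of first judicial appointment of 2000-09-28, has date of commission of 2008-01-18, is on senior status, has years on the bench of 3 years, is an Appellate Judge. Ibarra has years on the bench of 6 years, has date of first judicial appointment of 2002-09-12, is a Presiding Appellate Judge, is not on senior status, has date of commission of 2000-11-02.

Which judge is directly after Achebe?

Tanaka

By years on the bench (higher first): Johansson and Farouk (both 17 years); then Ibarra, Achebe, Tanaka and Kowalski (each 6 years); then Ivanova (3 years).
Among Johansson and Farouk, on senior status before not on senior status: Johansson (on senior status) before Farouk (not on senior status).
Ibarra, Achebe, Tanaka and Kowalski are each not on senior status, so the next rule applies.
Among Ibarra, Achebe, Tanaka and Kowalski, by office: Ibarra (Presiding Appellate Judge) before Achebe (Appellate Judge) before Tanaka and Kowalski (Chief District Judge).
Among Tanaka and Kowalski, by date of commission (earlier first): Tanaka (2006-10-19) before Kowalski (2008-08-01).
Order: Johansson, Farouk, Ibarra, Achebe, Tanaka, Kowalski, Ivanova.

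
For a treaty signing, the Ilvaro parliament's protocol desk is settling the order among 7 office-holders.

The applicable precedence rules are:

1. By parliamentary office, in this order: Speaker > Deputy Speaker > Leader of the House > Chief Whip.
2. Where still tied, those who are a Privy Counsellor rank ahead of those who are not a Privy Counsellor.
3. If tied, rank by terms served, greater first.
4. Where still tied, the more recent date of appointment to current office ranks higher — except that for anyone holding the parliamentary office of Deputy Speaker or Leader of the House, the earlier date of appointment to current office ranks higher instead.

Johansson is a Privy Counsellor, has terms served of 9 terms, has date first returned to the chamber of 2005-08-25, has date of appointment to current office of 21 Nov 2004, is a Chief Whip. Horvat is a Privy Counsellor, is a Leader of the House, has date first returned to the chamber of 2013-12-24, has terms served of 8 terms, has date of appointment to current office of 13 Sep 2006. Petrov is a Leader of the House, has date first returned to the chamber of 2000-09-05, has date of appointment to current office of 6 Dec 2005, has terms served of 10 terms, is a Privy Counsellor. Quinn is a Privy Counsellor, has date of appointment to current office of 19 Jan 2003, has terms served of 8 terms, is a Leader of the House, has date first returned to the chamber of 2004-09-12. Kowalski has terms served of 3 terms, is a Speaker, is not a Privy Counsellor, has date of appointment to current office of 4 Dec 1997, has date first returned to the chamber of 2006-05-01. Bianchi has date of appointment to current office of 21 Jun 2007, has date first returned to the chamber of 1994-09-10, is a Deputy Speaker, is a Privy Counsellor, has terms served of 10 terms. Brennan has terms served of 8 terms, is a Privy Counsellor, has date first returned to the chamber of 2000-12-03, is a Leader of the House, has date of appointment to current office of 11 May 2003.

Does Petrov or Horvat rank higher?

Petrov

By parliamentary office: Kowalski (Speaker); then Bianchi (Deputy Speaker); then Petrov, Quinn, Brennan and Horvat (Leader of the House); then Johansson (Chief Whip).
Petrov, Quinn, Brennan and Horvat are each a Privy Counsellor, so the next rule applies.
Among Petrov, Quinn, Brennan and Horvat, by terms served (higher first): Petrov (10 terms) before Quinn, Brennan and Horvat (8 terms).
Among Quinn, Brennan and Horvat, by date of appointment to current office (earlier first) (reversed rule for this group): Quinn (19 Jan 2003) before Brennan (11 May 2003) before Horvat (13 Sep 2006).
So Petrov takes precedence.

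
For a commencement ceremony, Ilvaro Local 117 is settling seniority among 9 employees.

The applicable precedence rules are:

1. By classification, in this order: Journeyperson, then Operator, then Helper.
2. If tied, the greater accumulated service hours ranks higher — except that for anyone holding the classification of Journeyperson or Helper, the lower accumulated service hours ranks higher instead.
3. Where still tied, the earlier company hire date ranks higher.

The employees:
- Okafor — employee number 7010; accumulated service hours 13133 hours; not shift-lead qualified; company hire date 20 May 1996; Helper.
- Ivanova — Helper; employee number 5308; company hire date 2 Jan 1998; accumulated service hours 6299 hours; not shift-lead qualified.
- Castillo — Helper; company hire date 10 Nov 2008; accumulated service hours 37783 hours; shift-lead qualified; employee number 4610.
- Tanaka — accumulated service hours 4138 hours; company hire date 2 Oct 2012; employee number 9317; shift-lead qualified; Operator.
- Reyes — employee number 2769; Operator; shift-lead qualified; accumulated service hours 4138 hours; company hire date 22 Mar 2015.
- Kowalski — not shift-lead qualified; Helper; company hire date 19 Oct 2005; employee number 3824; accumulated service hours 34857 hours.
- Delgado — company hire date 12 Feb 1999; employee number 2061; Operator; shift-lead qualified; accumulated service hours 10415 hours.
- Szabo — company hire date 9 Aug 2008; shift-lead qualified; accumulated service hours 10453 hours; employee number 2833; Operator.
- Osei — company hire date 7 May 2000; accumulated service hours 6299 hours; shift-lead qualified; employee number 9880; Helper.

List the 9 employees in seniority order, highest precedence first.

Szabo, Delgado, Tanaka, Reyes, Ivanova, Osei, Okafor, Kowalski, Castillo

By classification: Szabo, Delgado, Tanaka and Reyes (Operator); then Ivanova, Osei, Okafor, Kowalski and Castillo (Helper).
Among Szabo, Delgado, Tanaka and Reyes, by accumulated service hours (higher first): Szabo (10453 hours) before Delgado (10415 hours) before Tanaka and Reyes (4138 hours).
Among Tanaka and Reyes, by company hire date (earlier first): Tanaka (2 Oct 2012) before Reyes (22 Mar 2015).
Among Ivanova, Osei, Okafor, Kowalski and Castillo, by accumulated service hours (lower first) (reversed rule for this group): Ivanova and Osei (6299 hours) before Okafor (13133 hours) before Kowalski (34857 hours) before Castillo (37783 hours).
Among Ivanova and Osei, by company hire date (earlier first): Ivanova (2 Jan 1998) before Osei (7 May 2000).
Full order: Szabo, Delgado, Tanaka, Reyes, Ivanova, Osei, Okafor, Kowalski, Castillo.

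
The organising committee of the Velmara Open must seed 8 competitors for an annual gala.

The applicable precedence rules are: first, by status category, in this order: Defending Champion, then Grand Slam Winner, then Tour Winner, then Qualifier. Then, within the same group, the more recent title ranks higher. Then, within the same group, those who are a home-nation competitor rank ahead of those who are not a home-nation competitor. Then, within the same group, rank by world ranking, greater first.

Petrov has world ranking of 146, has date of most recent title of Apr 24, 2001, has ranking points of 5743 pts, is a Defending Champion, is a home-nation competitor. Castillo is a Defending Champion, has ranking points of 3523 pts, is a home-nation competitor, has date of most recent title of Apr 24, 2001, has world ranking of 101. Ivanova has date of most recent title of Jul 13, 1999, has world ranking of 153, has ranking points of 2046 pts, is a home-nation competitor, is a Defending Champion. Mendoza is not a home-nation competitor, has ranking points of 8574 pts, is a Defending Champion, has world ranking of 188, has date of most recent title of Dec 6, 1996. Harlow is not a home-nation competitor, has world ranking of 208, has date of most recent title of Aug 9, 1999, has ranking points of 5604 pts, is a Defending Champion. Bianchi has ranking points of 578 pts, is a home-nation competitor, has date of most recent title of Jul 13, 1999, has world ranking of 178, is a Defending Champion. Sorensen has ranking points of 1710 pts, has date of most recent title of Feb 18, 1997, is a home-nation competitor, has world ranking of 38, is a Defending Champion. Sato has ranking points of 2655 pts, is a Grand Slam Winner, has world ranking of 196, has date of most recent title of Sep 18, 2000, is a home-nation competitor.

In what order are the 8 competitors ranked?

Petrov, Castillo, Harlow, Bianchi, Ivanova, Sorensen, Mendoza, Sato

By status category: Petrov, Castillo, Harlow, Bianchi, Ivanova, Sorensen and Mendoza (Defending Champion); then Sato (Grand Slam Winner).
Among Petrov, Castillo, Harlow, Bianchi, Ivanova, Sorensen and Mendoza, by date of most recent title (later first): Petrov and Castillo (Apr 24, 2001) before Harlow (Aug 9, 1999) before Bianchi and Ivanova (Jul 13, 1999) before Sorensen (Feb 18, 1997) before Mendoza (Dec 6, 1996).
Petrov and Castillo are each a home-nation competitor, so the next rule applies.
Among Petrov and Castillo, by world ranking (higher first): Petrov (146) before Castillo (101).
Bianchi and Ivanova are each a home-nation competitor, so the next rule applies.
Among Bianchi and Ivanova, by world ranking (higher first): Bianchi (178) before Ivanova (153).
Full order: Petrov, Castillo, Harlow, Bianchi, Ivanova, Sorensen, Mendoza, Sato.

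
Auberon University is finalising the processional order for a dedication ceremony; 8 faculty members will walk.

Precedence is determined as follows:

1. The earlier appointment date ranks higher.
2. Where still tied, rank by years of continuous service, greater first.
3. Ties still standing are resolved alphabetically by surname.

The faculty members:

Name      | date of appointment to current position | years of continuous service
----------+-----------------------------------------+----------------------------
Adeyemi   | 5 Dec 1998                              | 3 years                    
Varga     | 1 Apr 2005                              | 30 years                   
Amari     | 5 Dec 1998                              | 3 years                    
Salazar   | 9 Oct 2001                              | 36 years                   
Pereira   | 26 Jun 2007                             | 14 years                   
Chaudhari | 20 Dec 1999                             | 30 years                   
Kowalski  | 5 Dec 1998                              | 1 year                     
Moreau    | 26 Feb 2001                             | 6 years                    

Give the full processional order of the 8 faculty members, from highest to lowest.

Adeyemi, Amari, Kowalski, Chaudhari, Moreau, Salazar, Varga, Pereira

By date of appointment to current position (earlier first): Adeyemi, Amari and Kowalski (each 5 Dec 1998); then Chaudhari (20 Dec 1999); then Moreau (26 Feb 2001); then Salazar (9 Oct 2001); then Varga (1 Apr 2005); then Pereira (26 Jun 2007).
Among Adeyemi, Amari and Kowalski, by years of continuous service (higher first): Adeyemi and Amari (3 years) before Kowalski (1 year).
Among Adeyemi and Amari, alphabetically by surname: Adeyemi before Amari.
Full order: Adeyemi, Amari, Kowalski, Chaudhari, Moreau, Salazar, Varga, Pereira.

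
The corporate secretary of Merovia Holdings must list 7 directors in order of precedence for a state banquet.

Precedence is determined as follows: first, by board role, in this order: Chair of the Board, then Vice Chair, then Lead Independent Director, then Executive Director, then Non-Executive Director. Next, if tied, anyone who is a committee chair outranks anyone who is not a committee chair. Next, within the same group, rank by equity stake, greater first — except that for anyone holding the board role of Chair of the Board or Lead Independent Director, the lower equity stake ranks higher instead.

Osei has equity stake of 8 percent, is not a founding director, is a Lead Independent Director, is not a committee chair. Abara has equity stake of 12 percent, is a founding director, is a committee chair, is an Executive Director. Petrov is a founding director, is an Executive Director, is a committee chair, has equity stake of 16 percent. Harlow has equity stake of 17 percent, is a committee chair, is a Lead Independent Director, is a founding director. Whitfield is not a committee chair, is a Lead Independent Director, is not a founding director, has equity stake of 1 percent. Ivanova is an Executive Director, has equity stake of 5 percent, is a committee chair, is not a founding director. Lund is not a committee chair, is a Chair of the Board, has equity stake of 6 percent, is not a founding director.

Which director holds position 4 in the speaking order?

Osei

By board role: Lund (Chair of the Board); then Harlow, Whitfield and Osei (Lead Independent Director); then Petrov, Abara and Ivanova (Executive Director).
Among Harlow, Whitfield and Osei, a committee chair before not a committee chair: Harlow (a committee chair) before Whitfield and Osei (not a committee chair).
Among Whitfield and Osei, by equity stake (lower first) (reversed rule for this group): Whitfield (1 percent) before Osei (8 percent).
Petrov, Abara and Ivanova are each a committee chair, so the next rule applies.
Among Petrov, Abara and Ivanova, by equity stake (higher first): Petrov (16 percent) before Abara (12 percent) before Ivanova (5 percent).
Order: Lund, Harlow, Whitfield, Osei, Petrov, Abara, Ivanova.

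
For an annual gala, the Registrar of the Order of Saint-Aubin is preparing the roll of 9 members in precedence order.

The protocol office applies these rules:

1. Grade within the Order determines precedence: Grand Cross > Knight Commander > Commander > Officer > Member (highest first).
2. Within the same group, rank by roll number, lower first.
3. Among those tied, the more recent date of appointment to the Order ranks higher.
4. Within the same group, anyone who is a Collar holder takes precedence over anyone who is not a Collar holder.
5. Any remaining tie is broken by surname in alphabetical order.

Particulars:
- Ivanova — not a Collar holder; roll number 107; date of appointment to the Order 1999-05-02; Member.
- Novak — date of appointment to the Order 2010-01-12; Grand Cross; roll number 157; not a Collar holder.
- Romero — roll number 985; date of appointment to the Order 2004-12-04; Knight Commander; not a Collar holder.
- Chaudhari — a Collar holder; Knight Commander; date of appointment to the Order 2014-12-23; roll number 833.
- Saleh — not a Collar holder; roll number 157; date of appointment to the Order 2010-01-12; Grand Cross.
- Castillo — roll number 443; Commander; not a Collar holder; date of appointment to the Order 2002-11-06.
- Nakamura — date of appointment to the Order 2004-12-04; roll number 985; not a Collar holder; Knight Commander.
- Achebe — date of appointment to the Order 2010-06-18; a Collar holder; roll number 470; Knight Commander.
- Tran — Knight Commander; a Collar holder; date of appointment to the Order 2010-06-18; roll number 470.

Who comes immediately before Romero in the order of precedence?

By grade within the Order: Novak and Saleh (Grand Cross); then Achebe, Tran, Chaudhari, Nakamura and Romero (Knight Commander); then Castillo (Commander); then Ivanova (Member).
Novak and Saleh both have roll number 157, so the next rule applies.
Novak and Saleh both have date of appointment to the Order 2010-01-12, so the next rule applies.
Novak and Saleh are each not a Collar holder, so the next rule applies.
Among Novak and Saleh, alphabetically by surname: Novak before Saleh.
Among Achebe, Tran, Chaudhari, Nakamura and Romero, by roll number (lower first): Achebe and Tran (470) before Chaudhari (833) before Nakamura and Romero (985).
Achebe and Tran both have date of appointment to the Order 2010-06-18, so the next rule applies.
Achebe and Tran are each a Collar holder, so the next rule applies.
Among Achebe and Tran, alphabetically by surname: Achebe before Tran.
Nakamura and Romero both have date of appointment to the Order 2004-12-04, so the next rule applies.
Nakamura and Romero are each not a Collar holder, so the next rule applies.
Among Nakamura and Romero, alphabetically by surname: Nakamura before Romero.
Order: Novak, Saleh, Achebe, Tran, Chaudhari, Nakamura, Romero, Castillo, Ivanova.

Nakamura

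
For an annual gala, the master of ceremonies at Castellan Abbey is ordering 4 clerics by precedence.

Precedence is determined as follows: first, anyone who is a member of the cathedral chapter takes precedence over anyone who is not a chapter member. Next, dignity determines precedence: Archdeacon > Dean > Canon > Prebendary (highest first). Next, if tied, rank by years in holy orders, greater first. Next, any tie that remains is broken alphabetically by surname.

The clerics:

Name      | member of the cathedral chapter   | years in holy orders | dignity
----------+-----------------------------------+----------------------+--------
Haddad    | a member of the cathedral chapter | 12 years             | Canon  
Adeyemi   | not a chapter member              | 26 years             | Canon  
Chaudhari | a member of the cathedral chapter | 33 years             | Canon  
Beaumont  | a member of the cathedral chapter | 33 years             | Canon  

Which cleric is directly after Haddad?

Adeyemi

By the first rule: Beaumont, Chaudhari and Haddad (each a member of the cathedral chapter); then Adeyemi (not a chapter member).
Beaumont, Chaudhari and Haddad are each Canon, so the next rule applies.
Among Beaumont, Chaudhari and Haddad, by years in holy orders (higher first): Beaumont and Chaudhari (33 years) before Haddad (12 years).
Among Beaumont and Chaudhari, alphabetically by surname: Beaumont before Chaudhari.
Order: Beaumont, Chaudhari, Haddad, Adeyemi.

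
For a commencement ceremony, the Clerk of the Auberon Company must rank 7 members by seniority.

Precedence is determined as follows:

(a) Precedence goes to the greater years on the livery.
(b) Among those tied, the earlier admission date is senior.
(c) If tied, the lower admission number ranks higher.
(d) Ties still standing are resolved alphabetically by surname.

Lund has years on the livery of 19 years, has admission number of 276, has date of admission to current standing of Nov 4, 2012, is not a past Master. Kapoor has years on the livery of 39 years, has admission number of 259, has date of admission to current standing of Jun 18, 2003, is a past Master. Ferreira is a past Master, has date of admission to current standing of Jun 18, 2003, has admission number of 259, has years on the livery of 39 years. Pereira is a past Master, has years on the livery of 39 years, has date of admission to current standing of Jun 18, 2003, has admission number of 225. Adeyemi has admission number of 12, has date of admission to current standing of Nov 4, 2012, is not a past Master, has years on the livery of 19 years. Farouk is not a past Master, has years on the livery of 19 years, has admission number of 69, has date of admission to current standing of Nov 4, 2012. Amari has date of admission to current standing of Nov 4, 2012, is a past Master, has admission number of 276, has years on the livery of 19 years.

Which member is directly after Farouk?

Amari

By years on the livery (higher first): Pereira, Ferreira and Kapoor (each 39 years); then Adeyemi, Farouk, Amari and Lund (each 19 years).
Pereira, Ferreira and Kapoor all have date of admission to current standing Jun 18, 2003, so the next rule applies.
Among Pereira, Ferreira and Kapoor, by admission number (lower first): Pereira (225) before Ferreira and Kapoor (259).
Among Ferreira and Kapoor, alphabetically by surname: Ferreira before Kapoor.
Adeyemi, Farouk, Amari and Lund all have date of admission to current standing Nov 4, 2012, so the next rule applies.
Among Adeyemi, Farouk, Amari and Lund, by admission number (lower first): Adeyemi (12) before Farouk (69) before Amari and Lund (276).
Among Amari and Lund, alphabetically by surname: Amari before Lund.
Order: Pereira, Ferreira, Kapoor, Adeyemi, Farouk, Amari, Lund.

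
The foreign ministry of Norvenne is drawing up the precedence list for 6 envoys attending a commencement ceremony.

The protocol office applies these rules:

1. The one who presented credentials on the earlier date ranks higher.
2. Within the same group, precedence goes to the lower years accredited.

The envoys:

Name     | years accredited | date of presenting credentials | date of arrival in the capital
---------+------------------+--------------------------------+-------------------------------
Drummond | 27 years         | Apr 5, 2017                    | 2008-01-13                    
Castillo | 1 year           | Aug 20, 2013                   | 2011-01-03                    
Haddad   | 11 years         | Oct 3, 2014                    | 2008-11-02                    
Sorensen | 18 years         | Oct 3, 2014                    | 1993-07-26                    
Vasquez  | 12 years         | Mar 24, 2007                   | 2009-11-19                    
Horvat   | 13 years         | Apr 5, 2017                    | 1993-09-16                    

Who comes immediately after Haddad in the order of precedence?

Sorensen

By date of presenting credentials (earlier first): Vasquez (Mar 24, 2007); then Castillo (Aug 20, 2013); then Haddad and Sorensen (both Oct 3, 2014); then Horvat and Drummond (both Apr 5, 2017).
Among Haddad and Sorensen, by years accredited (lower first): Haddad (11 years) before Sorensen (18 years).
Among Horvat and Drummond, by years accredited (lower first): Horvat (13 years) before Drummond (27 years).
Order: Vasquez, Castillo, Haddad, Sorensen, Horvat, Drummond.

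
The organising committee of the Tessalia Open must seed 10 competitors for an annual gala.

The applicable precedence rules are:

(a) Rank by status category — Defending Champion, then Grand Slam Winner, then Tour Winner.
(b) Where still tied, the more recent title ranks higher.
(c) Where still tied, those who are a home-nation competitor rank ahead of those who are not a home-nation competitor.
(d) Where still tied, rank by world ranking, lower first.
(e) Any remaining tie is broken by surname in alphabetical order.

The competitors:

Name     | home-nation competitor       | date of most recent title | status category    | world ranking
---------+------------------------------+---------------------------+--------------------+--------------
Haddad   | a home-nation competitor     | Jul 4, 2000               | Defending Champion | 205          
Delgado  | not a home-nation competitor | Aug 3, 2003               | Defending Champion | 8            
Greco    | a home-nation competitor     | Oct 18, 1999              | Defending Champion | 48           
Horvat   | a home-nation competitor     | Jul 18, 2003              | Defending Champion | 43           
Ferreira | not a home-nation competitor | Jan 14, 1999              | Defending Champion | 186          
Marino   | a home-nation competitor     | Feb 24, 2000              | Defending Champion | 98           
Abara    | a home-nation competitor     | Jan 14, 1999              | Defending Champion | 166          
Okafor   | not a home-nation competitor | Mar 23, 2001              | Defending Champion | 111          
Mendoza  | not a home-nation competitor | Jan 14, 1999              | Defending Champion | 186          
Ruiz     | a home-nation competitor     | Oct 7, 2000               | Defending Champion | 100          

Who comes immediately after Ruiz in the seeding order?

By status category: Delgado, Horvat, Okafor, Ruiz, Haddad, Marino, Greco, Abara, Ferreira and Mendoza (Defending Champion).
Among Delgado, Horvat, Okafor, Ruiz, Haddad, Marino, Greco, Abara, Ferreira and Mendoza, by date of most recent title (later first): Delgado (Aug 3, 2003) before Horvat (Jul 18, 2003) before Okafor (Mar 23, 2001) before Ruiz (Oct 7, 2000) before Haddad (Jul 4, 2000) before Marino (Feb 24, 2000) before Greco (Oct 18, 1999) before Abara, Ferreira and Mendoza (Jan 14, 1999).
Among Abara, Ferreira and Mendoza, a home-nation competitor before not a home-nation competitor: Abara (a home-nation competitor) before Ferreira and Mendoza (not a home-nation competitor).
Ferreira and Mendoza both have world ranking 186, so the next rule applies.
Among Ferreira and Mendoza, alphabetically by surname: Ferreira before Mendoza.
Order: Delgado, Horvat, Okafor, Ruiz, Haddad, Marino, Greco, Abara, Ferreira, Mendoza.

Haddad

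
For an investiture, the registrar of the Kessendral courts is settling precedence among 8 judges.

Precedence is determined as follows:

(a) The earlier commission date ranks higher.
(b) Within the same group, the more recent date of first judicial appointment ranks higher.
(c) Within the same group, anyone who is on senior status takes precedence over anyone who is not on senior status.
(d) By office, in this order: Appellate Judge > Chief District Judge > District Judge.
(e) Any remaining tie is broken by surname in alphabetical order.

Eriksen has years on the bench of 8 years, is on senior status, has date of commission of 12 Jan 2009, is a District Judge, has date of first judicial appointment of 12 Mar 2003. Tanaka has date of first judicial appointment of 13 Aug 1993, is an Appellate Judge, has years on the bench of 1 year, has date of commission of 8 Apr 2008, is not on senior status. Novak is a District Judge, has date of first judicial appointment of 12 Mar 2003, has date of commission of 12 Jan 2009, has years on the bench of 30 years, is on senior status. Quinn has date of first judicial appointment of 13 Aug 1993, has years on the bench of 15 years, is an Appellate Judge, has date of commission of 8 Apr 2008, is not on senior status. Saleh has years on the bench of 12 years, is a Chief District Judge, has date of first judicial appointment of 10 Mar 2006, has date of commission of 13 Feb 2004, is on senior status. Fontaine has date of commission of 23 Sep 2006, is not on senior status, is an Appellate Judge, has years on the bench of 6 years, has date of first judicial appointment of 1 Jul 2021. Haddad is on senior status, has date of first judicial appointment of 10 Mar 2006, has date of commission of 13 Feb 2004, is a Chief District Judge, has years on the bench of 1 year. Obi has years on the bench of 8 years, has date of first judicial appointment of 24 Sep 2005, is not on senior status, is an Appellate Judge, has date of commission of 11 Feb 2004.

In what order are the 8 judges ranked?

By date of commission (earlier first): Obi (11 Feb 2004); then Haddad and Saleh (both 13 Feb 2004); then Fontaine (23 Sep 2006); then Quinn and Tanaka (both 8 Apr 2008); then Eriksen and Novak (both 12 Jan 2009).
Haddad and Saleh both have date of first judicial appointment 10 Mar 2006, so the next rule applies.
Haddad and Saleh are each on senior status, so the next rule applies.
Haddad and Saleh are each Chief District Judge, so the next rule applies.
Among Haddad and Saleh, alphabetically by surname: Haddad before Saleh.
Quinn and Tanaka both have date of first judicial appointment 13 Aug 1993, so the next rule applies.
Quinn and Tanaka are each not on senior status, so the next rule applies.
Quinn and Tanaka are each Appellate Judge, so the next rule applies.
Among Quinn and Tanaka, alphabetically by surname: Quinn before Tanaka.
Eriksen and Novak both have date of first judicial appointment 12 Mar 2003, so the next rule applies.
Eriksen and Novak are each on senior status, so the next rule applies.
Eriksen and Novak are each District Judge, so the next rule applies.
Among Eriksen and Novak, alphabetically by surname: Eriksen before Novak.
Full order: Obi, Haddad, Saleh, Fontaine, Quinn, Tanaka, Eriksen, Novak.

Obi, Haddad, Saleh, Fontaine, Quinn, Tanaka, Eriksen, Novak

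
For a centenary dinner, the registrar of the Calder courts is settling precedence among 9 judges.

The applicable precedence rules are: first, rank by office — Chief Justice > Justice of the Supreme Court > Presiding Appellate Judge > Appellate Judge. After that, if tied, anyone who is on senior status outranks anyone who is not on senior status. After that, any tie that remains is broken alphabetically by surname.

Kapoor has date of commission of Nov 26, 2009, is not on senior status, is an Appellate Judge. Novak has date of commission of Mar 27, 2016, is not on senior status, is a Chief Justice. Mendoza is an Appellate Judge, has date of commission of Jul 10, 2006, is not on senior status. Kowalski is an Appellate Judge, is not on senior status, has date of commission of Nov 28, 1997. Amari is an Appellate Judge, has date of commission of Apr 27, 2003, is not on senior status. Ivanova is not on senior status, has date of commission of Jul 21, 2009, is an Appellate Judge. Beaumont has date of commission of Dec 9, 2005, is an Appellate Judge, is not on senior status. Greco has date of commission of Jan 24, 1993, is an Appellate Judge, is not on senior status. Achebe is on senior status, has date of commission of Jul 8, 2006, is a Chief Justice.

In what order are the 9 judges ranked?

Achebe, Novak, Amari, Beaumont, Greco, Ivanova, Kapoor, Kowalski, Mendoza

By office: Achebe and Novak (Chief Justice); then Amari, Beaumont, Greco, Ivanova, Kapoor, Kowalski and Mendoza (Appellate Judge).
Among Achebe and Novak, on senior status before not on senior status: Achebe (on senior status) before Novak (not on senior status).
Amari, Beaumont, Greco, Ivanova, Kapoor, Kowalski and Mendoza are each not on senior status, so the next rule applies.
Among Amari, Beaumont, Greco, Ivanova, Kapoor, Kowalski and Mendoza, alphabetically by surname: Amari before Beaumont before Greco before Ivanova before Kapoor before Kowalski before Mendoza.
Full order: Achebe, Novak, Amari, Beaumont, Greco, Ivanova, Kapoor, Kowalski, Mendoza.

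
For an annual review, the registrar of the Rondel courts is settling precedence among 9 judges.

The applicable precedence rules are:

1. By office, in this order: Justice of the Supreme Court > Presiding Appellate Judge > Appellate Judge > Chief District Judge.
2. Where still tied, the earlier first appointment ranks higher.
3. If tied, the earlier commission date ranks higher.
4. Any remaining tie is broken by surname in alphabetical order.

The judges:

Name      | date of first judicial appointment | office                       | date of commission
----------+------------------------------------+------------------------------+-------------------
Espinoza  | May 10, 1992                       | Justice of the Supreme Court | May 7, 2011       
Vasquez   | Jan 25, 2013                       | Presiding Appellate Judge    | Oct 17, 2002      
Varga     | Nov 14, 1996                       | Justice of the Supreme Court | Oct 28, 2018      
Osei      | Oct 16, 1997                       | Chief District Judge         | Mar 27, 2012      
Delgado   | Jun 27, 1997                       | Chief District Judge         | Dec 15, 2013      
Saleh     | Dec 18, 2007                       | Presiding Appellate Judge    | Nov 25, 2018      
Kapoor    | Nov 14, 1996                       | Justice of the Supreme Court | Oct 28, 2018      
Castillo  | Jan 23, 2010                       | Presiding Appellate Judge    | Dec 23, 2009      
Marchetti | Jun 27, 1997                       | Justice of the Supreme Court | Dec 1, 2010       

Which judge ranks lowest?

By office: Espinoza, Kapoor, Varga and Marchetti (Justice of the Supreme Court); then Saleh, Castillo and Vasquez (Presiding Appellate Judge); then Delgado and Osei (Chief District Judge).
Among Espinoza, Kapoor, Varga and Marchetti, by date of first judicial appointment (earlier first): Espinoza (May 10, 1992) before Kapoor and Varga (Nov 14, 1996) before Marchetti (Jun 27, 1997).
Kapoor and Varga both have date of commission Oct 28, 2018, so the next rule applies.
Among Kapoor and Varga, alphabetically by surname: Kapoor before Varga.
Among Saleh, Castillo and Vasquez, by date of first judicial appointment (earlier first): Saleh (Dec 18, 2007) before Castillo (Jan 23, 2010) before Vasquez (Jan 25, 2013).
Among Delgado and Osei, by date of first judicial appointment (earlier first): Delgado (Jun 27, 1997) before Osei (Oct 16, 1997).
Order: Espinoza, Kapoor, Varga, Marchetti, Saleh, Castillo, Vasquez, Delgado, Osei.

Osei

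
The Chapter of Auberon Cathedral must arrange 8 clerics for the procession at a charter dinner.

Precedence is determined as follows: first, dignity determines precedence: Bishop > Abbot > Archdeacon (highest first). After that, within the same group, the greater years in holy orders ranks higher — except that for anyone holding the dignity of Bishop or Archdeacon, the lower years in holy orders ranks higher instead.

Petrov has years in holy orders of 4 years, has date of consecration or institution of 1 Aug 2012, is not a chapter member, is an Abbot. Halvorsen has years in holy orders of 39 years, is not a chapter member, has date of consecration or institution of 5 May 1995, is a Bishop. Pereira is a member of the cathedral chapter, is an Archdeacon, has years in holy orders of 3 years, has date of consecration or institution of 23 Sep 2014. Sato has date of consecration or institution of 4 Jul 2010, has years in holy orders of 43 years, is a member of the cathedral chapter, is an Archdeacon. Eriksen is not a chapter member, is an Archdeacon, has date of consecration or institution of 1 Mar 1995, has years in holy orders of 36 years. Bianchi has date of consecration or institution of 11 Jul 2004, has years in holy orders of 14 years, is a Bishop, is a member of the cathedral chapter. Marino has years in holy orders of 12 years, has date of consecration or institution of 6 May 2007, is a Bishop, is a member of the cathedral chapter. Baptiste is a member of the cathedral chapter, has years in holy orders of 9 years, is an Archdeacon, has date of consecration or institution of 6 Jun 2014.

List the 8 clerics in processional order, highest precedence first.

By dignity: Marino, Bianchi and Halvorsen (Bishop); then Petrov (Abbot); then Pereira, Baptiste, Eriksen and Sato (Archdeacon).
Among Marino, Bianchi and Halvorsen, by years in holy orders (lower first) (reversed rule for this group): Marino (12 years) before Bianchi (14 years) before Halvorsen (39 years).
Among Pereira, Baptiste, Eriksen and Sato, by years in holy orders (lower first) (reversed rule for this group): Pereira (3 years) before Baptiste (9 years) before Eriksen (36 years) before Sato (43 years).
Full order: Marino, Bianchi, Halvorsen, Petrov, Pereira, Baptiste, Eriksen, Sato.

Marino, Bianchi, Halvorsen, Petrov, Pereira, Baptiste, Eriksen, Sato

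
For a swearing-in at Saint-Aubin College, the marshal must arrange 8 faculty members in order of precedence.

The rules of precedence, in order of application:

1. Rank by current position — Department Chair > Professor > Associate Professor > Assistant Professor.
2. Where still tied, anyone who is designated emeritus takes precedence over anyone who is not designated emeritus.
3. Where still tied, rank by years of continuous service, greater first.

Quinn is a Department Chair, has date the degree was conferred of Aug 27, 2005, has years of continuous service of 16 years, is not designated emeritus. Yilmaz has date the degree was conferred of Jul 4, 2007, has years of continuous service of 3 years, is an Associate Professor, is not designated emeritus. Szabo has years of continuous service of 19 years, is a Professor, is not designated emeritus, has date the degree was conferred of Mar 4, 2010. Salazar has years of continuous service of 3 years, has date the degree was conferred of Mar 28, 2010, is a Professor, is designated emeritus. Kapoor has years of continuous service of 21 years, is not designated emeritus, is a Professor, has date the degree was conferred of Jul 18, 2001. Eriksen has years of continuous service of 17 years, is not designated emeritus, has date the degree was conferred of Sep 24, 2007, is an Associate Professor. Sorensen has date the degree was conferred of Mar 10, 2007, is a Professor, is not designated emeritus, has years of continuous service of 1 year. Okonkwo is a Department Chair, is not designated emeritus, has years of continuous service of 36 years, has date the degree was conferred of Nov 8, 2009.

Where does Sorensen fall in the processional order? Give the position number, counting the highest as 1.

6

By current position: Okonkwo and Quinn (Department Chair); then Salazar, Kapoor, Szabo and Sorensen (Professor); then Eriksen and Yilmaz (Associate Professor).
Okonkwo and Quinn are each not designated emeritus, so the next rule applies.
Among Okonkwo and Quinn, by years of continuous service (higher first): Okonkwo (36 years) before Quinn (16 years).
Among Salazar, Kapoor, Szabo and Sorensen, designated emeritus before not designated emeritus: Salazar (designated emeritus) before Kapoor, Szabo and Sorensen (not designated emeritus).
Among Kapoor, Szabo and Sorensen, by years of continuous service (higher first): Kapoor (21 years) before Szabo (19 years) before Sorensen (1 year).
Eriksen and Yilmaz are each not designated emeritus, so the next rule applies.
Among Eriksen and Yilmaz, by years of continuous service (higher first): Eriksen (17 years) before Yilmaz (3 years).
Order: Okonkwo, Quinn, Salazar, Kapoor, Szabo, Sorensen, Eriksen, Yilmaz. So position 6.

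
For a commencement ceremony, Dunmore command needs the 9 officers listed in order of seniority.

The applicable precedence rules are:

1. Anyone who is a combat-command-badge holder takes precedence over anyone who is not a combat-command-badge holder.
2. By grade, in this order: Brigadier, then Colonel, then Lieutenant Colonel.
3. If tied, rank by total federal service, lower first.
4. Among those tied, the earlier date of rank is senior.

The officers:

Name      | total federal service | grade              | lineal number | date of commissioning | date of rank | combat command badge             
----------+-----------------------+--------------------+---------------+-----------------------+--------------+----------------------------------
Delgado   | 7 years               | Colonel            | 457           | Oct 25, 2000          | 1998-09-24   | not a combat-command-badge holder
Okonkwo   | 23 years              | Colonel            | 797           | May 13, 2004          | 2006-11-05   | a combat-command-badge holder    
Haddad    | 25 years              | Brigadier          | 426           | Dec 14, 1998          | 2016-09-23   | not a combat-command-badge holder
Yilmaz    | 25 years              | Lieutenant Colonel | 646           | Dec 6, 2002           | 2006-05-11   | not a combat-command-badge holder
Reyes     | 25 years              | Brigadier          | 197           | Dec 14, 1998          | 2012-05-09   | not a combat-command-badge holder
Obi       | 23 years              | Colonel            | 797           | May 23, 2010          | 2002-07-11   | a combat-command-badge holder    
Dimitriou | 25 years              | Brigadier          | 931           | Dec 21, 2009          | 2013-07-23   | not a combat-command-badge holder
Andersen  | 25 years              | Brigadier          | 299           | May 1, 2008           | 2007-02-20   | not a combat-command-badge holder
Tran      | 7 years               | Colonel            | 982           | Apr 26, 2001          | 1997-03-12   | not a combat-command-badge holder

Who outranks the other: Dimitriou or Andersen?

By the first rule: Obi and Okonkwo (both a combat-command-badge holder); then Andersen, Reyes, Dimitriou, Haddad, Tran, Delgado and Yilmaz (each not a combat-command-badge holder).
Obi and Okonkwo are each Colonel, so the next rule applies.
Obi and Okonkwo both have total federal service 23 years, so the next rule applies.
Among Obi and Okonkwo, by date of rank (earlier first): Obi (2002-07-11) before Okonkwo (2006-11-05).
Among Andersen, Reyes, Dimitriou, Haddad, Tran, Delgado and Yilmaz, by grade: Andersen, Reyes, Dimitriou and Haddad (Brigadier) before Tran and Delgado (Colonel) before Yilmaz (Lieutenant Colonel).
Andersen, Reyes, Dimitriou and Haddad all have total federal service 25 years, so the next rule applies.
Among Andersen, Reyes, Dimitriou and Haddad, by date of rank (earlier first): Andersen (2007-02-20) before Reyes (2012-05-09) before Dimitriou (2013-07-23) before Haddad (2016-09-23).
Tran and Delgado both have total federal service 7 years, so the next rule applies.
Among Tran and Delgado, by date of rank (earlier first): Tran (1997-03-12) before Delgado (1998-09-24).
So Andersen takes precedence.

Andersen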